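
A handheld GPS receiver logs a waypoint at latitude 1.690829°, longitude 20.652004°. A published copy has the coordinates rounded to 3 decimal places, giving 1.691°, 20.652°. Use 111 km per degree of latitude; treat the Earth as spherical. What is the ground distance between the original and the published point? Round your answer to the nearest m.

19 m

Δlat = 1.690829 − 1.691 = -0.000171°; Δlon = 20.652004 − 20.652 = +0.000004°.
North–south shift: -0.000171 × 111000 = -18.981 m.
E–W at 1.691°: 0.000004° × 111000 × cos 1.691° = 0.000004 × 111000 × 0.9996 ≈ 0.443807 m.
Distance: √(18.981² + 0.443807²) ≈ 18.9862 m.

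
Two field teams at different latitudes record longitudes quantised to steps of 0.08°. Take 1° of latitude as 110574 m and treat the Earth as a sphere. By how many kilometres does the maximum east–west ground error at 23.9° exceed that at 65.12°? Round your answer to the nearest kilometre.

With a 0.08° grid the true value lies within half a step, ±0.08°/2 = ±0.04°, of the stored one.
At 23.9°: 0.04° × 110574 × cos 23.9° = 0.04 × 110574 × 0.9143 ≈ 4043.7 m.
At 65.12°: 0.04° × 110574 × cos 65.12° = 0.04 × 110574 × 0.4207 ≈ 1860.8 m.
So the lower-latitude error exceeds the higher by 4043.7 − 1860.8 = 2182.9 m.
That is 2182.88 m = 2.1829 km.

2 kilometres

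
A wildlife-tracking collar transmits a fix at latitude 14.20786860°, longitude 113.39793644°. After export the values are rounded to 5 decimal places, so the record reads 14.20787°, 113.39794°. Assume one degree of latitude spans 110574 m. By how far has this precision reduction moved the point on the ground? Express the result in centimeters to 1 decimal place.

41.2 centimeters

The latitude changed by -0.00000140° and the longitude by -0.00000356°.
N–S: -0.00000140° × 110574 m/° = -0.154804 m.
East–west at this latitude: -0.00000356° × 110574 × cos 14.2079° ≈ -0.00000356 × 107192 = -0.381603 m.
Hypotenuse of the two orthogonal shifts: √(0.154804² + 0.381603²) = 0.411807 m.
That is 0.411807 m = 41.181 cm.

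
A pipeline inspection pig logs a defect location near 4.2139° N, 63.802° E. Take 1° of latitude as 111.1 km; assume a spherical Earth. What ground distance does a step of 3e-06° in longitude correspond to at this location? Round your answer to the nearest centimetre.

One degree of longitude here spans 111100 × cos 4.2139° = 111100 × 0.9973 ≈ 110800 m; 3e-06° of that is 0.332399 m.
That is 0.332399 m = 33.24 cm.

33 centimetres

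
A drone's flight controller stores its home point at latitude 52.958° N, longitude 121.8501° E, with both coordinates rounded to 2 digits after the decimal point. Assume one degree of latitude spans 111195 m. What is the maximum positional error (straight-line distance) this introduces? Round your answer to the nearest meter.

649 meters

Rounding to 2 decimal places leaves each coordinate within ±0.005° of the true value.
Latitude error → 0.005 × 111195 = 555.975 m along the meridian.
Longitude error → 0.005 × 111195 × cos 52.958° = 0.005 × 111195 × 0.6024 ≈ 334.92 m.
Worst case both components are at the extreme and orthogonal: √(555.975² + 334.92²) ≈ 649.06 m.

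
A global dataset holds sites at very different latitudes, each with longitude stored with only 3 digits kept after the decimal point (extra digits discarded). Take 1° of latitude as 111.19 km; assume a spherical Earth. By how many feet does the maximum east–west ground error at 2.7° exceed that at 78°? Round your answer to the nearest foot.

289 feet

Truncating at 3 decimal places can drop up to a full unit in the last place, so the longitude may be off by as much as 0.001°.
At 2.7°: 0.001° × 111190 × cos 2.7° = 0.001 × 111190 × 0.9989 ≈ 111.07 m.
At 78°: 0.001° × 111190 × cos 78° = 0.001 × 111190 × 0.2079 ≈ 23.118 m.
Difference: 111.07 − 23.118 = 87.949 m.
In feet: 87.9489 m ÷ 0.3048 ≈ 288.55 ft.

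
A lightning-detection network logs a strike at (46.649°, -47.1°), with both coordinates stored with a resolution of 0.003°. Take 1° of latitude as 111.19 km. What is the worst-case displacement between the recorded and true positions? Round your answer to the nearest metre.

With a 0.003° grid the true value lies within half a step, ±0.003°/2 = ±0.0015°, of the stored one.
N–S: 0.0015° × 111190 m/° = 166.785 m.
Longitude error → 0.0015 × 111190 × cos 46.649° = 0.0015 × 111190 × 0.6865 ≈ 114.492 m.
Worst case both components are at the extreme and orthogonal: √(166.785² + 114.492²) ≈ 202.301 m.

202 metres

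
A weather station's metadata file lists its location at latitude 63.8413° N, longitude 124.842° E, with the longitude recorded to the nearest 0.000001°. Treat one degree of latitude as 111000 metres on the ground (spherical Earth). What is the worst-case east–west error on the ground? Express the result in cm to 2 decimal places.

Rounding to 6 decimal places leaves the longitude within ±5e-07° of the true value.
At latitude 63.8413° a degree of longitude spans 111000 m × cos 63.8413° = 111000 × 0.4409 ≈ 48935.3 m.
So at most 5e-07° × 48935.3 ≈ 0.0244677 m east–west.
That is 0.0244677 m = 2.4468 cm.

2.45 cm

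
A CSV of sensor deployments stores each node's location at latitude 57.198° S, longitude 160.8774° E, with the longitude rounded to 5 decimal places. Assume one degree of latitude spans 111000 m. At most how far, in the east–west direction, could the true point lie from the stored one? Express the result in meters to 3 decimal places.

Rounding to 5 decimal places leaves the longitude within ±5e-06° of the true value.
Parallels shrink by cos φ, so at 57.198° a degree of longitude is 111000 × 0.5417 ≈ 60132.9 m.
East–west error: 5e-06° × 60132.9 m/° ≈ 0.300664 m.

0.301 meters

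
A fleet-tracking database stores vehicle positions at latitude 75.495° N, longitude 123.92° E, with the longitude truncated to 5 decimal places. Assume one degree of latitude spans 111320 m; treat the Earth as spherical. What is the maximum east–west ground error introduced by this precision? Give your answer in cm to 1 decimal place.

27.9 cm

Truncating at 5 decimal places can drop up to a full unit in the last place, so the longitude may be off by as much as 1e-05°.
At latitude 75.495° a degree of longitude spans 111320 m × cos 75.495° = 111320 × 0.2505 ≈ 27881.7 m.
So at most 1e-05° × 27881.7 ≈ 0.278817 m east–west.
That is 0.278817 m = 27.882 cm.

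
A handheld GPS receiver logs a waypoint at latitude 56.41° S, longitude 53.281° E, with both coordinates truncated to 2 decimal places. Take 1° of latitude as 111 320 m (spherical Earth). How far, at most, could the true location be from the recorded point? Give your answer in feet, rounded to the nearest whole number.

Truncating at 2 decimal places can drop up to a full unit in the last place, so each coordinate may be off by as much as 0.01°.
N–S: 0.01° × 111320 m/° = 1113.2 m.
East–west component at 56.41°: 0.01° × 111320 × cos 56.41° ≈ 0.01 × 61587.4 ≈ 615.874 m.
The two errors are perpendicular, so the maximum displacement is √(1113.2² + 615.874²) ≈ 1272.21 m.
In feet: 1272.21 m ÷ 0.3048 ≈ 4173.9 ft.

4174 feet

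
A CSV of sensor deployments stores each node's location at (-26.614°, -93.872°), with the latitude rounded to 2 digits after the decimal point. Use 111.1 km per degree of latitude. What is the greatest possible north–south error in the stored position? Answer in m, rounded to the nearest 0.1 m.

Rounding to 2 decimal places leaves the latitude within ±0.005° of the true value.
Along the meridian that is 0.005° × 111100 m/° = 555.5 m.

555.5 m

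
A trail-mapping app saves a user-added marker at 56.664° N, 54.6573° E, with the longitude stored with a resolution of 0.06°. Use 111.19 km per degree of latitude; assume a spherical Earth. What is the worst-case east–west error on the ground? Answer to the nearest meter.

With a 0.06° grid the true value lies within half a step, ±0.06°/2 = ±0.03°, of the stored one.
Parallels shrink by cos φ, so at 56.664° a degree of longitude is 111190 × 0.5495 ≈ 61104.2 m.
Maximum E–W displacement: 0.03 × 61104.2 = 1833.13 m.

1833 meters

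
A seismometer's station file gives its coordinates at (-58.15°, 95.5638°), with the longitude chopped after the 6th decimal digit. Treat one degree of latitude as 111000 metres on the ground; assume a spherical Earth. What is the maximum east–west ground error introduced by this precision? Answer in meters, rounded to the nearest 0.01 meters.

0.06 meters

Truncating at 6 decimal places can drop up to a full unit in the last place, so the longitude may be off by as much as 1e-06°.
Parallels shrink by cos φ, so at 58.15° a degree of longitude is 111000 × 0.5277 ≈ 58574.4 m.
Maximum E–W displacement: 1e-06 × 58574.4 = 0.0585744 m.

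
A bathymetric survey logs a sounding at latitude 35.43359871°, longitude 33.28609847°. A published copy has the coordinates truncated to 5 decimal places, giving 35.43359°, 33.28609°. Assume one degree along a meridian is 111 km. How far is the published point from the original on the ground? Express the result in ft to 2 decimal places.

4.05 ft

The latitude changed by +0.00000871° and the longitude by +0.00000847°.
N–S: 0.00000871° × 111000 m/° = 0.96681 m.
E–W at 35.4336°: 0.00000847° × 111000 × cos 35.4336° = 0.00000847 × 111000 × 0.8148 ≈ 0.766039 m.
Combined displacement = (0.96681² + 0.766039²)^½ ≈ 1.23351 m.
Converting: 1.23351 m × 3.2808 ft/m ≈ 4.0469 ft.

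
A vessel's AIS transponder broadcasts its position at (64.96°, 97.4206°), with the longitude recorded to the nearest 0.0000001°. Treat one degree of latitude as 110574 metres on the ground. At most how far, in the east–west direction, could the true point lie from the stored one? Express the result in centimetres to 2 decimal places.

0.23 centimetres

Rounding to 7 decimal places leaves the longitude within ±5e-08° of the true value.
One degree of longitude at 64.96° is 110574 × cos 64.96° ≈ 110574 × 0.4233 = 46800.5 m.
East–west error: 5e-08° × 46800.5 m/° ≈ 0.00234003 m.
That is 0.00234003 m = 0.234 cm.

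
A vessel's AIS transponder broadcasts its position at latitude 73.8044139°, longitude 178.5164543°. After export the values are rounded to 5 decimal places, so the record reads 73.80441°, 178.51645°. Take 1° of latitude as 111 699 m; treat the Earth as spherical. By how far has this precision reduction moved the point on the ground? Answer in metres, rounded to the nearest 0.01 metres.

0.46 metres

Δlat = 73.8044139 − 73.80441 = +0.0000039°; Δlon = 178.5164543 − 178.51645 = +0.0000043°.
N–S: 0.0000039° × 111699 m/° = 0.435626 m.
East–west at this latitude: 0.0000043° × 111699 × cos 73.8044° ≈ 0.0000043 × 31154.8 = 0.133966 m.
Distance: √(0.435626² + 0.133966²) ≈ 0.45576 m.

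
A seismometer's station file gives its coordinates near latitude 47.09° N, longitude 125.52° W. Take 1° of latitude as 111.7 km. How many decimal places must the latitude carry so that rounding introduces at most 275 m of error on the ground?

3 decimal places

One degree of latitude covers 111700 m.
Rounding to N decimal places gives at most 0.5 × 10⁻ᴺ degrees of error, i.e. 0.5 × 10⁻ᴺ × 111700 m.
Need 0.5 × 111700 × 10⁻ᴺ ≤ 275 → 10⁻ᴺ ≤ 4.924e-03, so N ≥ 2.31.
So 3 decimal places suffice (55.9 m); 2 would allow up to 558 m.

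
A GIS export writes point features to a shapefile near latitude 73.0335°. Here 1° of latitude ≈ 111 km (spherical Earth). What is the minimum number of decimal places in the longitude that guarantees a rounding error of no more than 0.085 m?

6 decimal places

At 73.0335° one degree of longitude covers 111000 × cos 73.0335° ≈ 111000 × 0.2918 ≈ 32391.2 m.
Rounding to N decimal places gives at most 0.5 × 10⁻ᴺ degrees of error, i.e. 0.5 × 10⁻ᴺ × 32391.2 m.
Need 0.5 × 32391.2 × 10⁻ᴺ ≤ 0.085 → 10⁻ᴺ ≤ 5.248e-06, so N ≥ 5.28.
So 6 decimal places suffice (0.0162 m); 5 would allow up to 0.162 m.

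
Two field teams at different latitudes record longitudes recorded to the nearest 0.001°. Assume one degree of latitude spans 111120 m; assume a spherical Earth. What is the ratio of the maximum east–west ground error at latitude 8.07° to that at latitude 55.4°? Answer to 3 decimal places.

1.744

Rounding to 3 decimal places leaves the longitude within ±0.0005° of the true value.
At 8.07°: 0.0005° × 111120 × cos 8.07° = 0.0005 × 111120 × 0.9901 ≈ 55.01 m.
Error at 55.4° = 0.0005° × 111120 × cos 55.4° ≈ 55.56 × 0.5678 = 31.549 m.
The ratio reduces to cos 8.07° / cos 55.4° = 0.9901/0.5678 ≈ 1.7436.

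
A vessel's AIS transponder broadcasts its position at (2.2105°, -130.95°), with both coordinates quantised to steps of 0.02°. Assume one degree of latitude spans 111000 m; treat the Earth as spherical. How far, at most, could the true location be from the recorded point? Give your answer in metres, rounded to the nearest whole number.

1569 metres

With a 0.02° grid the true value lies within half a step, ±0.02°/2 = ±0.01°, of the stored one.
N–S: 0.01° × 111000 m/° = 1110 m.
East–west component at 2.2105°: 0.01° × 111000 × cos 2.2105° ≈ 0.01 × 110917 ≈ 1109.17 m.
Combining orthogonally: (1110² + 1109.17²)^½ ≈ 1569.19 m.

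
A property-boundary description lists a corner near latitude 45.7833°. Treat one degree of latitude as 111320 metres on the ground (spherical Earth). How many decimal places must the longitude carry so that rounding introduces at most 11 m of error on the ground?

4

At 45.7833° one degree of longitude covers 111320 × cos 45.7833° ≈ 111320 × 0.6974 ≈ 77631.7 m.
Rounding to N decimal places gives at most 0.5 × 10⁻ᴺ degrees of error, i.e. 0.5 × 10⁻ᴺ × 77631.7 m.
Setting 38815.8 × 10⁻ᴺ ≤ 11 gives 10ᴺ ≥ 3529, i.e. N ≥ 3.55.
At 3 places the error can reach 38.8 m, but 4 places keeps it to 3.88 m.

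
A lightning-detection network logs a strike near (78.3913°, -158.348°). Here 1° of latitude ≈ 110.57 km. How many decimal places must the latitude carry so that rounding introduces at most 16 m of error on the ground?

One degree of latitude covers 110570 m.
With N decimal places the half-ulp bound is 0.5·10⁻ᴺ°, or 0.5·10⁻ᴺ × 110570 m on the ground.
Need 0.5 × 110570 × 10⁻ᴺ ≤ 16 → 10⁻ᴺ ≤ 2.894e-04, so N ≥ 3.54.
N = 3 would give 55.3 m (too coarse); N = 4 gives 5.53 m ≤ 16 m.

4 decimal places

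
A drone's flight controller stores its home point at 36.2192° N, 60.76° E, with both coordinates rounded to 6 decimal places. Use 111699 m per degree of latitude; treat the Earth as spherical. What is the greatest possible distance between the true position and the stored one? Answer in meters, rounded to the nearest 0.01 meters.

Rounding to 6 decimal places leaves each coordinate within ±5e-07° of the true value.
Latitude error → 5e-07 × 111699 = 0.0558495 m along the meridian.
Longitude error → 5e-07 × 111699 × cos 36.2192° = 5e-07 × 111699 × 0.8068 ≈ 0.0450573 m.
The two errors are perpendicular, so the maximum displacement is √(0.0558495² + 0.0450573²) ≈ 0.0717588 m.

0.07 meters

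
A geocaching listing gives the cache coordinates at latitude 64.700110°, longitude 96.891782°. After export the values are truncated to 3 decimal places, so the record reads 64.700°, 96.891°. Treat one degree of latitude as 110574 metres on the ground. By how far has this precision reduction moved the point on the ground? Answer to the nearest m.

Δlat = 64.700110 − 64.700 = +0.000110°; Δlon = 96.891782 − 96.891 = +0.000782°.
North–south shift: 0.000110 × 110574 = 12.1631 m.
E–W at 64.7°: 0.000782° × 110574 × cos 64.7° = 0.000782 × 110574 × 0.4274 ≈ 36.9532 m.
Combined displacement = (12.1631² + 36.9532²)^½ ≈ 38.9034 m.

39 m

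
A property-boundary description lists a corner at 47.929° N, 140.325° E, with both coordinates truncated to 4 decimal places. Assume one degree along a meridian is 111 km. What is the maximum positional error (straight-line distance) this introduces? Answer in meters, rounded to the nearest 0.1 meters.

Truncating at 4 decimal places can drop up to a full unit in the last place, so each coordinate may be off by as much as 0.0001°.
N–S: 0.0001° × 111000 m/° = 11.1 m.
East–west component at 47.929°: 0.0001° × 111000 × cos 47.929° ≈ 0.0001 × 74375.7 ≈ 7.43757 m.
Worst case both components are at the extreme and orthogonal: √(11.1² + 7.43757²) ≈ 13.3614 m.

13.4 meters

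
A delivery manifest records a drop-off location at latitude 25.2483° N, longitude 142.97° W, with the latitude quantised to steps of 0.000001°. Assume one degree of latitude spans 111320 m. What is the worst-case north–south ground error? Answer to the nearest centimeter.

6 centimeters

With a 0.000001° grid the true value lies within half a step, ±0.000001°/2 = ±5e-07°, of the stored one.
Along the meridian that is 5e-07° × 111320 m/° = 0.05566 m.
That is 0.05566 m = 5.566 cm.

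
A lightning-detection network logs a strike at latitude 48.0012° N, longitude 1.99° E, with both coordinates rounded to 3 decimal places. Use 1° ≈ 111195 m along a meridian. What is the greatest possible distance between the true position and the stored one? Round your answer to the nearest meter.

67 meters

Rounding to 3 decimal places leaves each coordinate within ±0.0005° of the true value.
N–S: 0.0005° × 111195 m/° = 55.5975 m.
Longitude error → 0.0005 × 111195 × cos 48.0012° = 0.0005 × 111195 × 0.6691 ≈ 37.2011 m.
Worst case both components are at the extreme and orthogonal: √(55.5975² + 37.2011²) ≈ 66.8955 m.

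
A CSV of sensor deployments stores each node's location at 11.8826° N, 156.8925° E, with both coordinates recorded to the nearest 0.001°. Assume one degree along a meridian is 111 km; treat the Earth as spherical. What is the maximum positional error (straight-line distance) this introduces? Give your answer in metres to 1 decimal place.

Rounding to 3 decimal places leaves each coordinate within ±0.0005° of the true value.
Latitude error → 0.0005 × 111000 = 55.5 m along the meridian.
Longitude error → 0.0005 × 111000 × cos 11.8826° = 0.0005 × 111000 × 0.9786 ≈ 54.3107 m.
The two errors are perpendicular, so the maximum displacement is √(55.5² + 54.3107²) ≈ 77.6525 m.

77.7 metres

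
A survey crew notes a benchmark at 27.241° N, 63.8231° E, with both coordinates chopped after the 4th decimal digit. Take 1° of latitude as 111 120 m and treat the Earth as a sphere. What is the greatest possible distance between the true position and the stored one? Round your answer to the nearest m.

15 m

Truncating at 4 decimal places can drop up to a full unit in the last place, so each coordinate may be off by as much as 0.0001°.
North–south component: 0.0001° × 111120 = 11.112 m.
Longitude error → 0.0001 × 111120 × cos 27.241° = 0.0001 × 111120 × 0.8891 ≈ 9.87956 m.
The two errors are perpendicular, so the maximum displacement is √(11.112² + 9.87956²) ≈ 14.8688 m.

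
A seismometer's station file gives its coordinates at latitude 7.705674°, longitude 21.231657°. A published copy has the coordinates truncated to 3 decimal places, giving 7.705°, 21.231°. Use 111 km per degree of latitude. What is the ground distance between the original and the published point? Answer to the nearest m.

104 m

The latitude changed by +0.000674° and the longitude by +0.000657°.
North–south shift: 0.000674 × 111000 = 74.814 m.
E–W at 7.705°: 0.000657° × 111000 × cos 7.705° = 0.000657 × 111000 × 0.9910 ≈ 72.2686 m.
Combined displacement = (74.814² + 72.2686²)^½ ≈ 104.019 m.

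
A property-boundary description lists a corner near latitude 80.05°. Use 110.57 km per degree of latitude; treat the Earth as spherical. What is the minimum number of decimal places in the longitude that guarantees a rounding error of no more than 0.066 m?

At 80.05° one degree of longitude covers 110570 × cos 80.05° ≈ 110570 × 0.1728 ≈ 19105.2 m.
N decimal places → at most half a unit in the last place, 0.5 × 10⁻ᴺ° = 19105.2/2 × 10⁻ᴺ m.
Setting 9552.62 × 10⁻ᴺ ≤ 0.066 gives 10ᴺ ≥ 1.447e+05, i.e. N ≥ 5.16.
So 6 decimal places suffice (0.00955 m); 5 would allow up to 0.0955 m.

6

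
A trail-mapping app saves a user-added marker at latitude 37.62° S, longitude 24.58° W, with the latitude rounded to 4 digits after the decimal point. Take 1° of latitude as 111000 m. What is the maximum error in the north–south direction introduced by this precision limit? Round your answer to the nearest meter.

6 meters

Rounding to 4 decimal places leaves the latitude within ±5e-05° of the true value.
Along the meridian that is 5e-05° × 111000 m/° = 5.55 m.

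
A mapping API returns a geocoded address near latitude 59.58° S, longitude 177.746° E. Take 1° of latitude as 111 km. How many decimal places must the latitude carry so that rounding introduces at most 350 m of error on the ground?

One degree of latitude covers 111000 m.
With N decimal places the half-ulp bound is 0.5·10⁻ᴺ°, or 0.5·10⁻ᴺ × 111000 m on the ground.
Setting 55500 × 10⁻ᴺ ≤ 350 gives 10ᴺ ≥ 158.6, i.e. N ≥ 2.20.
So 3 decimal places suffice (55.5 m); 2 would allow up to 555 m.

3 decimal places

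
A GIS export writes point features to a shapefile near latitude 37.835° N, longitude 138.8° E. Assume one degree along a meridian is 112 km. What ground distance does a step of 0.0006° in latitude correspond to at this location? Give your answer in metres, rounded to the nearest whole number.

67 metres

Along a meridian 0.0006° is 0.0006 × 112000 = 67.2 m.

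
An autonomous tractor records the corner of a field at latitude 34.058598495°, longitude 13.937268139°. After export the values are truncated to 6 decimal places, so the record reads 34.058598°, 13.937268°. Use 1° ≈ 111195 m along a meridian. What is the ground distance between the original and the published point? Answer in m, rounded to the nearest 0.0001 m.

0.0565 m

Δlat = 34.058598495 − 34.058598 = +0.000000495°; Δlon = 13.937268139 − 13.937268 = +0.000000139°.
N–S: 0.000000495° × 111195 m/° = 0.0550415 m.
E–W at 34.0586°: 0.000000139° × 111195 × cos 34.0586° = 0.000000139 × 111195 × 0.8285 ≈ 0.0128048 m.
Distance: √(0.0550415² + 0.0128048²) ≈ 0.0565114 m.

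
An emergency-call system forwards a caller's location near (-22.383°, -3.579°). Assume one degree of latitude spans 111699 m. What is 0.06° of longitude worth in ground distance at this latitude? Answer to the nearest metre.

6197 metres

0.06° of longitude at 22.383° is 0.06 × 111699 × cos 22.383° ≈ 0.06 × 103283 = 6197.01 m.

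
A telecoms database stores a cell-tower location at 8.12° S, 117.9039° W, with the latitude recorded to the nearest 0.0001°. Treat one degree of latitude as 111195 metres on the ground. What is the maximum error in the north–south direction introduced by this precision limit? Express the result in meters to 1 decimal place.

5.6 meters

Rounding to 4 decimal places leaves the latitude within ±5e-05° of the true value.
So the N–S error is at most 5e-05 × 111195 = 5.55975 m.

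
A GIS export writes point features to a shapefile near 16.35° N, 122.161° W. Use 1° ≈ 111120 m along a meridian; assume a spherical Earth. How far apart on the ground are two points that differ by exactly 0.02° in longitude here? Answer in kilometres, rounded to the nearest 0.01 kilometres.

At 16.35° a degree of longitude is 111120 × cos 16.35° ≈ 106626 m, so 0.02° corresponds to 2132.53 m.
That is 2132.53 m = 2.1325 km.

2.13 kilometres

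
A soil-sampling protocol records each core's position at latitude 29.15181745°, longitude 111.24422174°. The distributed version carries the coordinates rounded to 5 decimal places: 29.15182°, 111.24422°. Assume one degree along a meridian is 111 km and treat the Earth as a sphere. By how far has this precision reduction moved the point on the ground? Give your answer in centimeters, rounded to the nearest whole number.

The latitude changed by -0.00000255° and the longitude by +0.00000174°.
N–S: -0.00000255° × 111000 m/° = -0.28305 m.
East–west at this latitude: 0.00000174° × 111000 × cos 29.1518° ≈ 0.00000174 × 96939.9 = 0.168675 m.
Combined displacement = (0.28305² + 0.168675²)^½ ≈ 0.329498 m.
That is 0.329498 m = 32.95 cm.

33 centimeters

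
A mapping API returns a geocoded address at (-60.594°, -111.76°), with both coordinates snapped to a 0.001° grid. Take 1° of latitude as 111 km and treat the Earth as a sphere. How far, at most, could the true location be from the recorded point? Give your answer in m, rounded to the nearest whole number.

With a 0.001° grid the true value lies within half a step, ±0.001°/2 = ±0.0005°, of the stored one.
North–south component: 0.0005° × 111000 = 55.5 m.
Longitude error → 0.0005 × 111000 × cos 60.594° = 0.0005 × 111000 × 0.4910 ≈ 27.2502 m.
Worst case both components are at the extreme and orthogonal: √(55.5² + 27.2502²) ≈ 61.829 m.

62 m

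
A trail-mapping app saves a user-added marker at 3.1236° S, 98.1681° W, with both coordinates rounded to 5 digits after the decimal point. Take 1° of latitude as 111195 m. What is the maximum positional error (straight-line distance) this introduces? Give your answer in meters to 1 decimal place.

0.8 meters

Rounding to 5 decimal places leaves each coordinate within ±5e-06° of the true value.
Latitude error → 5e-06 × 111195 = 0.555975 m along the meridian.
E–W at 3.1236°: 5e-06° × 111195 × cos 3.1236° = 5e-06 × 111195 × 0.9985 ≈ 0.555149 m.
Worst case both components are at the extreme and orthogonal: √(0.555975² + 0.555149²) ≈ 0.785684 m.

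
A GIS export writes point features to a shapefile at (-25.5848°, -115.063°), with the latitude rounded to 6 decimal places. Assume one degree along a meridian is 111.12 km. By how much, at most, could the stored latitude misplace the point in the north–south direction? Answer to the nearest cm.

6 cm

Rounding to 6 decimal places leaves the latitude within ±5e-07° of the true value.
North–south distance: 5e-07° × 111120 m/° = 0.05556 m.
That is 0.05556 m = 5.556 cm.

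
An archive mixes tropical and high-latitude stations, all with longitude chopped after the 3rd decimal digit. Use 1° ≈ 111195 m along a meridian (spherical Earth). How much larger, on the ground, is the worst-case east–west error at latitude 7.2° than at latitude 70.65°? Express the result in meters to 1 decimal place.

Truncating at 3 decimal places can drop up to a full unit in the last place, so the longitude may be off by as much as 0.001°.
Error at 7.2° = 0.001° × 111195 × cos 7.2° ≈ 111.2 × 0.9921 = 110.32 m.
At 70.65°: 0.001° × 111195 × cos 70.65° = 0.001 × 111195 × 0.3313 ≈ 36.843 m.
Difference: 110.32 − 36.843 = 73.475 m.

73.5 meters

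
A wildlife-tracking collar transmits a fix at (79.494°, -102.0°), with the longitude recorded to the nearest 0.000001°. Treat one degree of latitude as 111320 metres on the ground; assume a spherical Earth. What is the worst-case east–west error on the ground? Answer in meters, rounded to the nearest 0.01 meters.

Rounding to 6 decimal places leaves the longitude within ±5e-07° of the true value.
One degree of longitude at 79.494° is 111320 × cos 79.494° ≈ 111320 × 0.1823 = 20297.9 m.
So at most 5e-07° × 20297.9 ≈ 0.010149 m east–west.

0.01 meters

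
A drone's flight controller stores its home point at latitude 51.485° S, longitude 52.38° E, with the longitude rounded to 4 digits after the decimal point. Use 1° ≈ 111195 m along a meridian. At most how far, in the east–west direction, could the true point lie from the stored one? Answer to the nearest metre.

Rounding to 4 decimal places leaves the longitude within ±5e-05° of the true value.
At latitude 51.485° a degree of longitude spans 111195 m × cos 51.485° = 111195 × 0.6227 ≈ 69243.3 m.
So at most 5e-05° × 69243.3 ≈ 3.46216 m east–west.

3 metres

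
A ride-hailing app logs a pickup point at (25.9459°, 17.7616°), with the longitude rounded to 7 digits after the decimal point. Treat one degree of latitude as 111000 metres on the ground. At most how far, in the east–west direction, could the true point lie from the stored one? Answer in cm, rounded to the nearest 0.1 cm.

0.5 cm

Rounding to 7 decimal places leaves the longitude within ±5e-08° of the true value.
One degree of longitude at 25.9459° is 111000 × cos 25.9459° ≈ 111000 × 0.8992 = 99812 m.
Maximum E–W displacement: 5e-08 × 99812 = 0.0049906 m.
That is 0.0049906 m = 0.49906 cm.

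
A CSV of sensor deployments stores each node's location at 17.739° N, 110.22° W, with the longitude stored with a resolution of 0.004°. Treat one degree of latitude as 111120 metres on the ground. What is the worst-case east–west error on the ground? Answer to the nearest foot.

With a 0.004° grid the true value lies within half a step, ±0.004°/2 = ±0.002°, of the stored one.
At latitude 17.739° a degree of longitude spans 111120 m × cos 17.739° = 111120 × 0.9525 ≈ 105837 m.
East–west error: 0.002° × 105837 m/° ≈ 211.673 m.
In feet: 211.673 m ÷ 0.3048 ≈ 694.47 ft.

694 feet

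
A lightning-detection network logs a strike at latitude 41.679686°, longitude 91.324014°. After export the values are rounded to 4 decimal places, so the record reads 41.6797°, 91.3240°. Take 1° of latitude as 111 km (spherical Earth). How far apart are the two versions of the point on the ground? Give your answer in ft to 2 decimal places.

Δlat = 41.679686 − 41.6797 = -0.000014°; Δlon = 91.324014 − 91.3240 = +0.000014°.
North–south shift: -0.000014 × 111000 = -1.554 m.
East–west at this latitude: 0.000014° × 111000 × cos 41.6797° ≈ 0.000014 × 82903 = 1.16064 m.
Combined displacement = (1.554² + 1.16064²)^½ ≈ 1.93959 m.
In feet: 1.93959 m ÷ 0.3048 ≈ 6.3635 ft.

6.36 ft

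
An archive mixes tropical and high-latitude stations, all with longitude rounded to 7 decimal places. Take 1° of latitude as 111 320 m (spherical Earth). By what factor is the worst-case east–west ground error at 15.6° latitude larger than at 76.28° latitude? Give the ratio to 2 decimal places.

Rounding to 7 decimal places leaves the longitude within ±5e-08° of the true value.
At 15.6°: 5e-08° × 111320 × cos 15.6° = 5e-08 × 111320 × 0.9632 ≈ 0.005361 m.
Error at 76.28° = 5e-08° × 111320 × cos 76.28° ≈ 0.005566 × 0.2372 = 0.0013201 m.
Ratio: 0.005361 / 0.0013201 = cos 15.6° / cos 76.28° ≈ 4.0609.

4.06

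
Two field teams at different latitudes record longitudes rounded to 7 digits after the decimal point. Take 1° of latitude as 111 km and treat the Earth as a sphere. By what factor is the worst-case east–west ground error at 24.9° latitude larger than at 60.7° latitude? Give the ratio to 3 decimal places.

1.853

Rounding to 7 decimal places leaves the longitude within ±5e-08° of the true value.
At 24.9°: 5e-08° × 111000 × cos 24.9° = 5e-08 × 111000 × 0.9070 ≈ 0.0050341 m.
At 60.7°: 5e-08° × 111000 × cos 60.7° = 5e-08 × 111000 × 0.4894 ≈ 0.0027161 m.
Ratio: 0.0050341 / 0.0027161 = cos 24.9° / cos 60.7° ≈ 1.8534.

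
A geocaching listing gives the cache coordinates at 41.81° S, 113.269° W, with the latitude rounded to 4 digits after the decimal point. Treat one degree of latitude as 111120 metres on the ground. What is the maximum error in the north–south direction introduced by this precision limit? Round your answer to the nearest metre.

Rounding to 4 decimal places leaves the latitude within ±5e-05° of the true value.
So the N–S error is at most 5e-05 × 111120 = 5.556 m.

6 metres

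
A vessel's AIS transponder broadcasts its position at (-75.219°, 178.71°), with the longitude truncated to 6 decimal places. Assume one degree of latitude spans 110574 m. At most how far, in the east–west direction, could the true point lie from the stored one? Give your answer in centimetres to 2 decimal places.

2.82 centimetres

Truncating at 6 decimal places can drop up to a full unit in the last place, so the longitude may be off by as much as 1e-06°.
At latitude 75.219° a degree of longitude spans 110574 m × cos 75.219° = 110574 × 0.2551 ≈ 28210.2 m.
Maximum E–W displacement: 1e-06 × 28210.2 = 0.0282102 m.
That is 0.0282102 m = 2.821 cm.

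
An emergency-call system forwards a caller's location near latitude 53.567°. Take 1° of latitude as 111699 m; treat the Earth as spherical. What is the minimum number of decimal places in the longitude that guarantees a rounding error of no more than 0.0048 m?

7 decimal places

At 53.567° one degree of longitude covers 111699 × cos 53.567° ≈ 111699 × 0.5939 ≈ 66336.1 m.
Rounding to N decimal places gives at most 0.5 × 10⁻ᴺ degrees of error, i.e. 0.5 × 10⁻ᴺ × 66336.1 m.
Need 0.5 × 66336.1 × 10⁻ᴺ ≤ 0.0048 → 10⁻ᴺ ≤ 1.447e-07, so N ≥ 6.84.
At 6 places the error can reach 0.0332 m, but 7 places keeps it to 0.00332 m.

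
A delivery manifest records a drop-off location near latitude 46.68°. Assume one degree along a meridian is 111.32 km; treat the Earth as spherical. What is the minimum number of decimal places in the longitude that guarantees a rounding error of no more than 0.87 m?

5 decimal places

At 46.68° one degree of longitude covers 111320 × cos 46.68° ≈ 111320 × 0.6861 ≈ 76373.6 m.
Rounding to N decimal places gives at most 0.5 × 10⁻ᴺ degrees of error, i.e. 0.5 × 10⁻ᴺ × 76373.6 m.
Need 0.5 × 76373.6 × 10⁻ᴺ ≤ 0.87 → 10⁻ᴺ ≤ 2.278e-05, so N ≥ 4.64.
So 5 decimal places suffice (0.382 m); 4 would allow up to 3.82 m.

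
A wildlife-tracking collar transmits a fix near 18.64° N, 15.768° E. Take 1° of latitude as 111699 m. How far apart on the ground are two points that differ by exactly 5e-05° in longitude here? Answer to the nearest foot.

17 feet

5e-05° of longitude at 18.64° is 5e-05 × 111699 × cos 18.64° ≈ 5e-05 × 105840 = 5.29199 m.
In feet: 5.29199 m ÷ 0.3048 ≈ 17.362 ft.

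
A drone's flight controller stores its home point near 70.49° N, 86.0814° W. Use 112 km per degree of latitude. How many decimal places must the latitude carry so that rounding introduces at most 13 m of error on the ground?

4

One degree of latitude covers 112000 m.
With N decimal places the half-ulp bound is 0.5·10⁻ᴺ°, or 0.5·10⁻ᴺ × 112000 m on the ground.
Setting 56000 × 10⁻ᴺ ≤ 13 gives 10ᴺ ≥ 4308, i.e. N ≥ 3.63.
So 4 decimal places suffice (5.6 m); 3 would allow up to 56 m.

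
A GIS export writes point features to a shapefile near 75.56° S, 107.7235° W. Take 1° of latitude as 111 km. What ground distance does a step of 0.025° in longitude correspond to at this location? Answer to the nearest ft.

2270 ft

One degree of longitude here spans 111000 × cos 75.56° = 111000 × 0.2494 ≈ 27679.6 m; 0.025° of that is 691.991 m.
Converting: 691.991 m × 3.2808 ft/m ≈ 2270.3 ft.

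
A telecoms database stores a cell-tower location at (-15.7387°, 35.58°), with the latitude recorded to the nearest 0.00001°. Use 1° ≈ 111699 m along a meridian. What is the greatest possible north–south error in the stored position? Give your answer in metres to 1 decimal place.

0.6 metres

Rounding to 5 decimal places leaves the latitude within ±5e-06° of the true value.
So the N–S error is at most 5e-06 × 111699 = 0.558495 m.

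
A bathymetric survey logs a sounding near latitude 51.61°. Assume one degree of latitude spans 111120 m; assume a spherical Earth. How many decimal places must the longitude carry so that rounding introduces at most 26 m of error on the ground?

4 decimal places

At 51.61° one degree of longitude covers 111120 × cos 51.61° ≈ 111120 × 0.6210 ≈ 69006.7 m.
With N decimal places the half-ulp bound is 0.5·10⁻ᴺ°, or 0.5·10⁻ᴺ × 69006.7 m on the ground.
Need 0.5 × 69006.7 × 10⁻ᴺ ≤ 26 → 10⁻ᴺ ≤ 7.535e-04, so N ≥ 3.12.
N = 3 would give 34.5 m (too coarse); N = 4 gives 3.45 m ≤ 26 m.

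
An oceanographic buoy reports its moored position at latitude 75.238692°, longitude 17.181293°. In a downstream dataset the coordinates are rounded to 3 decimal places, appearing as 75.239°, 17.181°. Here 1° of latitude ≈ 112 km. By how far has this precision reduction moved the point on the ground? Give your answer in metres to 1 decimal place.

The latitude changed by -0.000308° and the longitude by +0.000293°.
North–south shift: -0.000308 × 112000 = -34.496 m.
E–W at 75.239°: 0.000293° × 112000 × cos 75.239° = 0.000293 × 112000 × 0.2548 ≈ 8.36111 m.
Distance: √(34.496² + 8.36111²) ≈ 35.4948 m.

35.5 metres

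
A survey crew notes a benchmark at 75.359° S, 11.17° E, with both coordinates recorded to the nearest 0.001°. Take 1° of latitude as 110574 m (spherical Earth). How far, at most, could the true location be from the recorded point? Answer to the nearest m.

Rounding to 3 decimal places leaves each coordinate within ±0.0005° of the true value.
North–south component: 0.0005° × 110574 = 55.287 m.
East–west component at 75.359°: 0.0005° × 110574 × cos 75.359° ≈ 0.0005 × 27948.9 ≈ 13.9744 m.
The two errors are perpendicular, so the maximum displacement is √(55.287² + 13.9744²) ≈ 57.0258 m.

57 m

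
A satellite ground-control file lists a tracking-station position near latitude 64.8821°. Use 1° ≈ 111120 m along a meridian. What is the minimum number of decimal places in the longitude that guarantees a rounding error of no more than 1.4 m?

At 64.8821° one degree of longitude covers 111120 × cos 64.8821° ≈ 111120 × 0.4245 ≈ 47168.5 m.
With N decimal places the half-ulp bound is 0.5·10⁻ᴺ°, or 0.5·10⁻ᴺ × 47168.5 m on the ground.
Need 0.5 × 47168.5 × 10⁻ᴺ ≤ 1.4 → 10⁻ᴺ ≤ 5.936e-05, so N ≥ 4.23.
N = 4 would give 2.36 m (too coarse); N = 5 gives 0.236 m ≤ 1.4 m.

5 decimal places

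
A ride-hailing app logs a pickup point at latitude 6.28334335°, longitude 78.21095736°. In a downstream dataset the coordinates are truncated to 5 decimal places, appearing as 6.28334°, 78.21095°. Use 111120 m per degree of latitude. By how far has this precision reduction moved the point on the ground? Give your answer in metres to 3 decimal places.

Δlat = 6.28334335 − 6.28334 = +0.00000335°; Δlon = 78.21095736 − 78.21095 = +0.00000736°.
N–S: 0.00000335° × 111120 m/° = 0.372252 m.
East–west at this latitude: 0.00000736° × 111120 × cos 6.28334° ≈ 0.00000736 × 110452 = 0.81293 m.
Distance: √(0.372252² + 0.81293²) ≈ 0.894107 m.

0.894 metres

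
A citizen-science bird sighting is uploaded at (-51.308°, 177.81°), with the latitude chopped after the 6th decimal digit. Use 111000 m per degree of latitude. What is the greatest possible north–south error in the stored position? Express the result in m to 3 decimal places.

0.111 m

Truncating at 6 decimal places can drop up to a full unit in the last place, so the latitude may be off by as much as 1e-06°.
North–south distance: 1e-06° × 111000 m/° = 0.111 m.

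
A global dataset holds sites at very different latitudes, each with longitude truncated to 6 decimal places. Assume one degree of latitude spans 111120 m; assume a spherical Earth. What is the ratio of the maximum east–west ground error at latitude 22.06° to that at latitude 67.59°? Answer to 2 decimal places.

Truncating at 6 decimal places can drop up to a full unit in the last place, so the longitude may be off by as much as 1e-06°.
At 22.06°: 1e-06° × 111120 × cos 22.06° = 1e-06 × 111120 × 0.9268 ≈ 0.10299 m.
At 67.59°: 1e-06° × 111120 × cos 67.59° = 1e-06 × 111120 × 0.3812 ≈ 0.042362 m.
Ratio: 0.10299 / 0.042362 = cos 22.06° / cos 67.59° ≈ 2.4310.

2.43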